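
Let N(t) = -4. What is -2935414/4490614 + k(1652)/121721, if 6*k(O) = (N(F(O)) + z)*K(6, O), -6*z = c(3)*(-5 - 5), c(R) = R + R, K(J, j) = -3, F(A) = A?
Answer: -178657499668/273301013347 ≈ -0.65370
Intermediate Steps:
c(R) = 2*R
z = 10 (z = -2*3*(-5 - 5)/6 = -(-10) = -1/6*(-60) = 10)
k(O) = -3 (k(O) = ((-4 + 10)*(-3))/6 = (6*(-3))/6 = (1/6)*(-18) = -3)
-2935414/4490614 + k(1652)/121721 = -2935414/4490614 - 3/121721 = -2935414*1/4490614 - 3*1/121721 = -1467707/2245307 - 3/121721 = -178657499668/273301013347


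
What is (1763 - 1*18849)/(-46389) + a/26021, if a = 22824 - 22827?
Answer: 444455639/1207088169 ≈ 0.36820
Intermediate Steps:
a = -3
(1763 - 1*18849)/(-46389) + a/26021 = (1763 - 1*18849)/(-46389) - 3/26021 = (1763 - 18849)*(-1/46389) - 3*1/26021 = -17086*(-1/46389) - 3/26021 = 17086/46389 - 3/26021 = 444455639/1207088169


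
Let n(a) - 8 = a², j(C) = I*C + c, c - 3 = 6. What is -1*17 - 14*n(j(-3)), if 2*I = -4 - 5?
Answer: -14433/2 ≈ -7216.5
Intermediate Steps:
I = -9/2 (I = (-4 - 5)/2 = (½)*(-9) = -9/2 ≈ -4.5000)
c = 9 (c = 3 + 6 = 9)
j(C) = 9 - 9*C/2 (j(C) = -9*C/2 + 9 = 9 - 9*C/2)
n(a) = 8 + a²
-1*17 - 14*n(j(-3)) = -1*17 - 14*(8 + (9 - 9/2*(-3))²) = -17 - 14*(8 + (9 + 27/2)²) = -17 - 14*(8 + (45/2)²) = -17 - 14*(8 + 2025/4) = -17 - 14*2057/4 = -17 - 14399/2 = -14433/2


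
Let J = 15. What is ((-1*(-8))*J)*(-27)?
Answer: -3240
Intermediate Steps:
((-1*(-8))*J)*(-27) = (-1*(-8)*15)*(-27) = (8*15)*(-27) = 120*(-27) = -3240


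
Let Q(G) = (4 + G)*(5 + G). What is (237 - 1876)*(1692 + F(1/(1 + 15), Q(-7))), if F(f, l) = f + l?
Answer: -44529991/16 ≈ -2.7831e+6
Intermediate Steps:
(237 - 1876)*(1692 + F(1/(1 + 15), Q(-7))) = (237 - 1876)*(1692 + (1/(1 + 15) + (20 + (-7)**2 + 9*(-7)))) = -1639*(1692 + (1/16 + (20 + 49 - 63))) = -1639*(1692 + (1/16 + 6)) = -1639*(1692 + 97/16) = -1639*27169/16 = -44529991/16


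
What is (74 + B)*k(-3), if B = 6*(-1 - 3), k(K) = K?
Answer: -150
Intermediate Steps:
B = -24 (B = 6*(-4) = -24)
(74 + B)*k(-3) = (74 - 24)*(-3) = 50*(-3) = -150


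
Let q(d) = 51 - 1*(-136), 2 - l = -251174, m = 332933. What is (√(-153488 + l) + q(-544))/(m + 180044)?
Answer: 187/512977 + 2*√24422/512977 ≈ 0.00097383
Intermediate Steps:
l = 251176 (l = 2 - 1*(-251174) = 2 + 251174 = 251176)
q(d) = 187 (q(d) = 51 + 136 = 187)
(√(-153488 + l) + q(-544))/(m + 180044) = (√(-153488 + 251176) + 187)/(332933 + 180044) = (√97688 + 187)/512977 = (2*√24422 + 187)*(1/512977) = (187 + 2*√24422)*(1/512977) = 187/512977 + 2*√24422/512977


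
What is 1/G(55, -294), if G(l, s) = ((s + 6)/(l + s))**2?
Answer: 57121/82944 ≈ 0.68867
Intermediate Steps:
G(l, s) = (6 + s)**2/(l + s)**2 (G(l, s) = ((6 + s)/(l + s))**2 = (6 + s)**2/(l + s)**2)
1/G(55, -294) = 1/((6 - 294)**2/(55 - 294)**2) = 1/((-288)**2/(-239)**2) = 1/(82944*(1/57121)) = 1/(82944/57121) = 57121/82944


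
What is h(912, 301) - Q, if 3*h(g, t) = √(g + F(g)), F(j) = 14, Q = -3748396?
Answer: 3748396 + √926/3 ≈ 3.7484e+6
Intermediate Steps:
h(g, t) = √(14 + g)/3 (h(g, t) = √(g + 14)/3 = √(14 + g)/3)
h(912, 301) - Q = √(14 + 912)/3 - 1*(-3748396) = √926/3 + 3748396 = 3748396 + √926/3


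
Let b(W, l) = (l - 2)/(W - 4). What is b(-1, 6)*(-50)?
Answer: 40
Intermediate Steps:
b(W, l) = (-2 + l)/(-4 + W)
b(-1, 6)*(-50) = ((-2 + 6)/(-4 - 1))*(-50) = (4/(-5))*(-50) = -1/5*4*(-50) = -4/5*(-50) = 40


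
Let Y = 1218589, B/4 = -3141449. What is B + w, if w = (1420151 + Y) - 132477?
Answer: -10059533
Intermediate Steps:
B = -12565796 (B = 4*(-3141449) = -12565796)
w = 2506263 (w = (1420151 + 1218589) - 132477 = 2638740 - 132477 = 2506263)
B + w = -12565796 + 2506263 = -10059533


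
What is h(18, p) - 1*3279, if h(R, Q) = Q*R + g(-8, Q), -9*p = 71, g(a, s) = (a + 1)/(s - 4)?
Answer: -365984/107 ≈ -3420.4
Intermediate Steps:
g(a, s) = (1 + a)/(-4 + s)
p = -71/9 (p = -1/9*71 = -71/9 ≈ -7.8889)
h(R, Q) = -7/(-4 + Q) + Q*R (h(R, Q) = Q*R + (1 - 8)/(-4 + Q) = Q*R - 7/(-4 + Q) = -7/(-4 + Q) + Q*R)
h(18, p) - 1*3279 = (-7 - 71/9*18*(-4 - 71/9))/(-4 - 71/9) - 1*3279 = (-7 - 71/9*18*(-107/9))/(-107/9) - 3279 = -9*(-7 + 15194/9)/107 - 3279 = -9/107*15131/9 - 3279 = -15131/107 - 3279 = -365984/107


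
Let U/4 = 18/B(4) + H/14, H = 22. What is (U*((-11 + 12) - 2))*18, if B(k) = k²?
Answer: -1359/7 ≈ -194.14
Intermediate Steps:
U = 151/14 (U = 4*(18/(4²) + 22/14) = 4*(18/16 + 22*(1/14)) = 4*(18*(1/16) + 11/7) = 4*(9/8 + 11/7) = 4*(151/56) = 151/14 ≈ 10.786)
(U*((-11 + 12) - 2))*18 = (151*((-11 + 12) - 2)/14)*18 = (151*(1 - 2)/14)*18 = ((151/14)*(-1))*18 = -151/14*18 = -1359/7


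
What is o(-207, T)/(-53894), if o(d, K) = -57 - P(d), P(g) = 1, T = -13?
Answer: 29/26947 ≈ 0.0010762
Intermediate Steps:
o(d, K) = -58 (o(d, K) = -57 - 1*1 = -57 - 1 = -58)
o(-207, T)/(-53894) = -58/(-53894) = -58*(-1/53894) = 29/26947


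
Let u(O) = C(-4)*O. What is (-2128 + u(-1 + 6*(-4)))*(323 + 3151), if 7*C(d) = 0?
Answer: -7392672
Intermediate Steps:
C(d) = 0 (C(d) = (⅐)*0 = 0)
u(O) = 0 (u(O) = 0*O = 0)
(-2128 + u(-1 + 6*(-4)))*(323 + 3151) = (-2128 + 0)*(323 + 3151) = -2128*3474 = -7392672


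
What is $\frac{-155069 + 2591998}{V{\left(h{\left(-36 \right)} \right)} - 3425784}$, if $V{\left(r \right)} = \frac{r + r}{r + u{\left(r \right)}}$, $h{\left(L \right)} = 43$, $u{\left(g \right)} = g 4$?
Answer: $- \frac{12184645}{17128918} \approx -0.71135$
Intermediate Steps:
$u{\left(g \right)} = 4 g$
$V{\left(r \right)} = \frac{2}{5}$ ($V{\left(r \right)} = \frac{r + r}{r + 4 r} = \frac{2 r}{5 r} = 2 r \frac{1}{5 r} = \frac{2}{5}$)
$\frac{-155069 + 2591998}{V{\left(h{\left(-36 \right)} \right)} - 3425784} = \frac{-155069 + 2591998}{\frac{2}{5} - 3425784} = \frac{2436929}{- \frac{17128918}{5}} = 2436929 \left(- \frac{5}{17128918}\right) = - \frac{12184645}{17128918}$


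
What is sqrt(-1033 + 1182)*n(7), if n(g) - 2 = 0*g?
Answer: 2*sqrt(149) ≈ 24.413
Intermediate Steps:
n(g) = 2 (n(g) = 2 + 0*g = 2 + 0 = 2)
sqrt(-1033 + 1182)*n(7) = sqrt(-1033 + 1182)*2 = sqrt(149)*2 = 2*sqrt(149)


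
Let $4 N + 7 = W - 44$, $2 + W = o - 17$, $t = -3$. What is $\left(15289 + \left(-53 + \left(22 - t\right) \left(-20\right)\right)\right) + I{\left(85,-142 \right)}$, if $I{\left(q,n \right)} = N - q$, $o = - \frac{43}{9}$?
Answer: $\frac{526763}{36} \approx 14632.0$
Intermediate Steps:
$o = - \frac{43}{9}$ ($o = \left(-43\right) \frac{1}{9} = - \frac{43}{9} \approx -4.7778$)
$W = - \frac{214}{9}$ ($W = -2 - \frac{196}{9} = - \frac{214}{9} \approx -23.778$)
$N = - \frac{673}{36}$ ($N = - \frac{7}{4} + \frac{- \frac{214}{9} - 44}{4} = - \frac{7}{4} + \frac{1}{4} \left(- \frac{610}{9}\right) = - \frac{7}{4} - \frac{305}{18} = - \frac{673}{36} \approx -18.694$)
$I{\left(q,n \right)} = - \frac{673}{36} - q$
$\left(15289 + \left(-53 + \left(22 - t\right) \left(-20\right)\right)\right) + I{\left(85,-142 \right)} = \left(15289 + \left(-53 + \left(22 - -3\right) \left(-20\right)\right)\right) - \frac{3733}{36} = \left(15289 + \left(-53 + \left(22 + 3\right) \left(-20\right)\right)\right) - \frac{3733}{36} = \left(15289 + \left(-53 + 25 \left(-20\right)\right)\right) - \frac{3733}{36} = \left(15289 - 553\right) - \frac{3733}{36} = 14736 - \frac{3733}{36} = \frac{526763}{36}$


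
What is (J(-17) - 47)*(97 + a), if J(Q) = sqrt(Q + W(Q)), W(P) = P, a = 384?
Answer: -22607 + 481*I*sqrt(34) ≈ -22607.0 + 2804.7*I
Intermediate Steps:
J(Q) = sqrt(2)*sqrt(Q) (J(Q) = sqrt(Q + Q) = sqrt(2*Q) = sqrt(2)*sqrt(Q))
(J(-17) - 47)*(97 + a) = (sqrt(2)*sqrt(-17) - 47)*(97 + 384) = (sqrt(2)*(I*sqrt(17)) - 47)*481 = (I*sqrt(34) - 47)*481 = (-47 + I*sqrt(34))*481 = -22607 + 481*I*sqrt(34)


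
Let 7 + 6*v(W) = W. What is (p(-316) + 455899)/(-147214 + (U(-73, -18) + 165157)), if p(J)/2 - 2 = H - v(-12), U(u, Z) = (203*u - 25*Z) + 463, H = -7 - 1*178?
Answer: 124238/1101 ≈ 112.84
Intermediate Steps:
v(W) = -7/6 + W/6
H = -185 (H = -7 - 178 = -185)
U(u, Z) = 463 - 25*Z + 203*u (U(u, Z) = (-25*Z + 203*u) + 463 = 463 - 25*Z + 203*u)
p(J) = -1079/3 (p(J) = 4 + 2*(-185 - (-7/6 + (⅙)*(-12))) = 4 + 2*(-185 - (-7/6 - 2)) = 4 + 2*(-185 - 1*(-19/6)) = 4 + 2*(-185 + 19/6) = 4 + 2*(-1091/6) = 4 - 1091/3 = -1079/3)
(p(-316) + 455899)/(-147214 + (U(-73, -18) + 165157)) = (-1079/3 + 455899)/(-147214 + ((463 - 25*(-18) + 203*(-73)) + 165157)) = 1366618/(3*(-147214 + ((463 + 450 - 14819) + 165157))) = 1366618/(3*(-147214 + (-13906 + 165157))) = 1366618/(3*(-147214 + 151251)) = (1366618/3)/4037 = (1366618/3)*(1/4037) = 124238/1101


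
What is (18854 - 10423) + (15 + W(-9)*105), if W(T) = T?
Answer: 7501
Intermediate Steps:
(18854 - 10423) + (15 + W(-9)*105) = (18854 - 10423) + (15 - 9*105) = 8431 + (15 - 945) = 8431 - 930 = 7501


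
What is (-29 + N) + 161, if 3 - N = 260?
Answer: -125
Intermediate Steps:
N = -257 (N = 3 - 1*260 = 3 - 260 = -257)
(-29 + N) + 161 = (-29 - 257) + 161 = -286 + 161 = -125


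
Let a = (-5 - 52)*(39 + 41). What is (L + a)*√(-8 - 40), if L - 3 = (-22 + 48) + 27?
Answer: -18016*I*√3 ≈ -31205.0*I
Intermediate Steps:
a = -4560 (a = -57*80 = -4560)
L = 56 (L = 3 + ((-22 + 48) + 27) = 3 + (26 + 27) = 3 + 53 = 56)
(L + a)*√(-8 - 40) = (56 - 4560)*√(-8 - 40) = -18016*I*√3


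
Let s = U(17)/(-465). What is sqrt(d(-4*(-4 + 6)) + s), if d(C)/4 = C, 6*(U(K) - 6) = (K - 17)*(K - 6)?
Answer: I*sqrt(769110)/155 ≈ 5.658*I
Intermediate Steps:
U(K) = 6 + (-17 + K)*(-6 + K)/6 (U(K) = 6 + ((K - 17)*(K - 6))/6 = 6 + ((-17 + K)*(-6 + K))/6 = 6 + (-17 + K)*(-6 + K)/6)
d(C) = 4*C
s = -2/155 (s = (23 - 23/6*17 + (1/6)*17**2)/(-465) = (23 - 391/6 + (1/6)*289)*(-1/465) = (23 - 391/6 + 289/6)*(-1/465) = 6*(-1/465) = -2/155 ≈ -0.012903)
sqrt(d(-4*(-4 + 6)) + s) = sqrt(4*(-4*(-4 + 6)) - 2/155) = sqrt(4*(-4*2) - 2/155) = sqrt(4*(-8) - 2/155) = sqrt(-32 - 2/155) = sqrt(-4962/155) = I*sqrt(769110)/155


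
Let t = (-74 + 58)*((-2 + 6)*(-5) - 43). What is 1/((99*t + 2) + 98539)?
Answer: 1/198333 ≈ 5.0420e-6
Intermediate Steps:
t = 1008 (t = -16*(4*(-5) - 43) = -16*(-20 - 43) = -16*(-63) = 1008)
1/((99*t + 2) + 98539) = 1/((99*1008 + 2) + 98539) = 1/((99792 + 2) + 98539) = 1/(99794 + 98539) = 1/198333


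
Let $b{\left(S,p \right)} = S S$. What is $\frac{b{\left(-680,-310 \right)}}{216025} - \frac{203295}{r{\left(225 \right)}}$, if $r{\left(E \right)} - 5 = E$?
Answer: $- \frac{350483603}{397486} \approx -881.75$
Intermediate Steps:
$r{\left(E \right)} = 5 + E$
$b{\left(S,p \right)} = S^{2}$
$\frac{b{\left(-680,-310 \right)}}{216025} - \frac{203295}{r{\left(225 \right)}} = \frac{\left(-680\right)^{2}}{216025} - \frac{203295}{5 + 225} = 462400 \cdot \frac{1}{216025} - \frac{203295}{230} = \frac{18496}{8641} - \frac{40659}{46} = - \frac{350483603}{397486}$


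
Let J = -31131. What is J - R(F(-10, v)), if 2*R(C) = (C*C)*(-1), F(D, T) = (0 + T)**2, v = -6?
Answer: -30483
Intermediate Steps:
F(D, T) = T**2
R(C) = -C**2/2 (R(C) = ((C*C)*(-1))/2 = (C**2*(-1))/2 = (-C**2)/2 = -C**2/2)
J - R(F(-10, v)) = -31131 - (-1)*((-6)**2)**2/2 = -31131 - (-1)*36**2/2 = -31131 - (-1)*1296/2 = -31131 - 1*(-648) = -31131 + 648 = -30483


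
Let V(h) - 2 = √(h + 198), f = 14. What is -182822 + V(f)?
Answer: -182820 + 2*√53 ≈ -1.8281e+5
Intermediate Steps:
V(h) = 2 + √(198 + h) (V(h) = 2 + √(h + 198) = 2 + √(198 + h))
-182822 + V(f) = -182822 + (2 + √(198 + 14)) = -182822 + (2 + √212) = -182822 + (2 + 2*√53) = -182820 + 2*√53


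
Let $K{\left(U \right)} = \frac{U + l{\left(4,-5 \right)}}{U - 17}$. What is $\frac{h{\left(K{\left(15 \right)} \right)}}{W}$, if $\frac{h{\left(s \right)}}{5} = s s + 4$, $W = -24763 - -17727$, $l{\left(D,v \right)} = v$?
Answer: $- \frac{145}{7036} \approx -0.020608$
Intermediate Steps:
$W = -7036$ ($W = -24763 + 17727 = -7036$)
$K{\left(U \right)} = \frac{-5 + U}{-17 + U}$ ($K{\left(U \right)} = \frac{U - 5}{U - 17} = \frac{-5 + U}{-17 + U}$)
$h{\left(s \right)} = 20 + 5 s^{2}$ ($h{\left(s \right)} = 5 \left(s s + 4\right) = 5 \left(s^{2} + 4\right) = 5 \left(4 + s^{2}\right) = 20 + 5 s^{2}$)
$\frac{h{\left(K{\left(15 \right)} \right)}}{W} = \frac{20 + 5 \left(\frac{-5 + 15}{-17 + 15}\right)^{2}}{-7036} = \left(20 + 5 \left(\frac{1}{-2} \cdot 10\right)^{2}\right) \left(- \frac{1}{7036}\right) = \left(20 + 5 \left(\left(- \frac{1}{2}\right) 10\right)^{2}\right) \left(- \frac{1}{7036}\right) = \left(20 + 5 \left(-5\right)^{2}\right) \left(- \frac{1}{7036}\right) = \left(20 + 5 \cdot 25\right) \left(- \frac{1}{7036}\right) = \left(20 + 125\right) \left(- \frac{1}{7036}\right) = 145 \left(- \frac{1}{7036}\right) = - \frac{145}{7036}$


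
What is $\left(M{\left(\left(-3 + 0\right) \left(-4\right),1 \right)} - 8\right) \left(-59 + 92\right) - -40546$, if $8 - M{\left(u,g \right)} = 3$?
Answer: $40447$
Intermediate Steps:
$M{\left(u,g \right)} = 5$ ($M{\left(u,g \right)} = 8 - 3 = 5$)
$\left(M{\left(\left(-3 + 0\right) \left(-4\right),1 \right)} - 8\right) \left(-59 + 92\right) - -40546 = \left(5 - 8\right) \left(-59 + 92\right) - -40546 = \left(-3\right) 33 + 40546 = -99 + 40546 = 40447$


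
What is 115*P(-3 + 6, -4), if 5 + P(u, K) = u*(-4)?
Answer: -1955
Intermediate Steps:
P(u, K) = -5 - 4*u (P(u, K) = -5 + u*(-4) = -5 - 4*u)
115*P(-3 + 6, -4) = 115*(-5 - 4*(-3 + 6)) = 115*(-5 - 4*3) = 115*(-5 - 12) = 115*(-17) = -1955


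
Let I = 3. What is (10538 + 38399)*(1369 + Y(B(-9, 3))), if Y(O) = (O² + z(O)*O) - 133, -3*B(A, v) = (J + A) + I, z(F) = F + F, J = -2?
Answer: 184590364/3 ≈ 6.1530e+7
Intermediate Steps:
z(F) = 2*F
B(A, v) = -⅓ - A/3 (B(A, v) = -((-2 + A) + 3)/3 = -(1 + A)/3 = -⅓ - A/3)
Y(O) = -133 + 3*O² (Y(O) = (O² + (2*O)*O) - 133 = (O² + 2*O²) - 133 = 3*O² - 133 = -133 + 3*O²)
(10538 + 38399)*(1369 + Y(B(-9, 3))) = (10538 + 38399)*(1369 + (-133 + 3*(-⅓ - ⅓*(-9))²)) = 48937*(1369 + (-133 + 3*(-⅓ + 3)²)) = 48937*(1369 + (-133 + 3*(8/3)²)) = 48937*(1369 + (-133 + 3*(64/9))) = 48937*(1369 + (-133 + 64/3)) = 48937*(1369 - 335/3) = 48937*(3772/3) = 184590364/3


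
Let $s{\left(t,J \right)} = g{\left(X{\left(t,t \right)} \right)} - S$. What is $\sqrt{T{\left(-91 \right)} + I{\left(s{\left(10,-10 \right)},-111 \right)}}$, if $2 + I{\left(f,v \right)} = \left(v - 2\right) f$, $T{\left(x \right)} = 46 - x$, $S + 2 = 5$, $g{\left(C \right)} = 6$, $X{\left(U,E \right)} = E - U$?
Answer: $2 i \sqrt{51} \approx 14.283 i$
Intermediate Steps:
$S = 3$ ($S = -2 + 5 = 3$)
$s{\left(t,J \right)} = 3$ ($s{\left(t,J \right)} = 6 - 3 = 3$)
$I{\left(f,v \right)} = -2 + f \left(-2 + v\right)$ ($I{\left(f,v \right)} = -2 + \left(v - 2\right) f = -2 + \left(-2 + v\right) f = -2 + f \left(-2 + v\right)$)
$\sqrt{T{\left(-91 \right)} + I{\left(s{\left(10,-10 \right)},-111 \right)}} = \sqrt{\left(46 - -91\right) - 341} = \sqrt{\left(46 + 91\right) - 341} = \sqrt{137 - 341} = \sqrt{-204} = 2 i \sqrt{51}$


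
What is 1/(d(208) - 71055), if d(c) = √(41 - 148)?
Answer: -71055/5048813132 - I*√107/5048813132 ≈ -1.4074e-5 - 2.0488e-9*I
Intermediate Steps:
d(c) = I*√107 (d(c) = √(-107) = I*√107)
1/(d(208) - 71055) = 1/(I*√107 - 71055) = 1/(-71055 + I*√107)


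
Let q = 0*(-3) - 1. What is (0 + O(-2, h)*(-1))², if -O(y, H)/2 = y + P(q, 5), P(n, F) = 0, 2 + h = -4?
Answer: 16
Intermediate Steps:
h = -6 (h = -2 - 4 = -6)
q = -1 (q = 0 - 1 = -1)
O(y, H) = -2*y (O(y, H) = -2*(y + 0) = -2*y)
(0 + O(-2, h)*(-1))² = (0 - 2*(-2)*(-1))² = (0 + 4*(-1))² = (0 - 4)² = (-4)² = 16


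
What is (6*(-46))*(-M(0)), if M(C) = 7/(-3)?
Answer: -644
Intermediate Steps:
M(C) = -7/3 (M(C) = 7*(-1/3) = -7/3)
(6*(-46))*(-M(0)) = (6*(-46))*(-1*(-7/3)) = -276*7/3 = -644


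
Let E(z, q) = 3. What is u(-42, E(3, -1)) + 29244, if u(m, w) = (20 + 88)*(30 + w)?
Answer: 32808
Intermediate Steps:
u(m, w) = 3240 + 108*w (u(m, w) = 108*(30 + w) = 3240 + 108*w)
u(-42, E(3, -1)) + 29244 = (3240 + 108*3) + 29244 = (3240 + 324) + 29244 = 3564 + 29244 = 32808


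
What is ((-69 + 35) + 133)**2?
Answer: 9801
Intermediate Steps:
((-69 + 35) + 133)**2 = (-34 + 133)**2 = 99**2 = 9801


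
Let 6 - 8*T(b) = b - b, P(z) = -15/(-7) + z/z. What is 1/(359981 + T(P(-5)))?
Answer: 4/1439927 ≈ 2.7779e-6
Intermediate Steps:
P(z) = 22/7 (P(z) = -15*(-⅐) + 1 = 15/7 + 1 = 22/7)
T(b) = ¾ (T(b) = ¾ - (b - b)/8 = ¾ - ⅛*0 = ¾ + 0 = ¾)
1/(359981 + T(P(-5))) = 1/(359981 + ¾) = 1/(1439927/4) = 4/1439927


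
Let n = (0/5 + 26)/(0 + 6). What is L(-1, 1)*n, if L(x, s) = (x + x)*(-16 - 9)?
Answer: 650/3 ≈ 216.67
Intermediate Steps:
L(x, s) = -50*x (L(x, s) = (2*x)*(-25) = -50*x)
n = 13/3 (n = (0*(⅕) + 26)/6 = (0 + 26)*(⅙) = 26*(⅙) = 13/3 ≈ 4.3333)
L(-1, 1)*n = -50*(-1)*(13/3) = 50*(13/3) = 650/3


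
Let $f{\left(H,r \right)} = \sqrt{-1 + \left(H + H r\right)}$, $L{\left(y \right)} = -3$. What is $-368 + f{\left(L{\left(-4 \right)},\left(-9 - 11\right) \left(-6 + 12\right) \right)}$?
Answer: $-368 + 2 \sqrt{89} \approx -349.13$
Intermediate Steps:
$f{\left(H,r \right)} = \sqrt{-1 + H + H r}$
$-368 + f{\left(L{\left(-4 \right)},\left(-9 - 11\right) \left(-6 + 12\right) \right)} = -368 + \sqrt{-1 - 3 - 3 \left(-9 - 11\right) \left(-6 + 12\right)} = -368 + \sqrt{-1 - 3 - 3 \left(\left(-20\right) 6\right)} = -368 + \sqrt{-1 - 3 - -360} = -368 + \sqrt{-1 - 3 + 360} = -368 + \sqrt{356} = -368 + 2 \sqrt{89}$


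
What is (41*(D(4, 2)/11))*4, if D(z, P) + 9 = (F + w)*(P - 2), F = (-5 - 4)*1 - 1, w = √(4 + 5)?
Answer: -1476/11 ≈ -134.18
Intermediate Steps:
w = 3 (w = √9 = 3)
F = -10 (F = -9*1 - 1 = -9 - 1 = -10)
D(z, P) = 5 - 7*P (D(z, P) = -9 + (-10 + 3)*(P - 2) = -9 - 7*(-2 + P) = -9 + (14 - 7*P) = 5 - 7*P)
(41*(D(4, 2)/11))*4 = (41*((5 - 7*2)/11))*4 = (41*((5 - 14)*(1/11)))*4 = (41*(-9*1/11))*4 = (41*(-9/11))*4 = -369/11*4 = -1476/11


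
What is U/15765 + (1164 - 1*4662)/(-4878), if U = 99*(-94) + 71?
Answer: 112196/854463 ≈ 0.13131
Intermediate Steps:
U = -9235 (U = -9306 + 71 = -9235)
U/15765 + (1164 - 1*4662)/(-4878) = -9235/15765 + (1164 - 1*4662)/(-4878) = -9235*1/15765 + (1164 - 4662)*(-1/4878) = -1847/3153 - 3498*(-1/4878) = -1847/3153 + 583/813 = 112196/854463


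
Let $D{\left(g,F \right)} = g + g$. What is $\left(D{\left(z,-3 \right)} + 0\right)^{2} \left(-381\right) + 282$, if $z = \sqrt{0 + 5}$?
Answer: $-7338$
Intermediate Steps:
$z = \sqrt{5} \approx 2.2361$
$D{\left(g,F \right)} = 2 g$
$\left(D{\left(z,-3 \right)} + 0\right)^{2} \left(-381\right) + 282 = \left(2 \sqrt{5} + 0\right)^{2} \left(-381\right) + 282 = \left(2 \sqrt{5}\right)^{2} \left(-381\right) + 282 = 20 \left(-381\right) + 282 = -7620 + 282 = -7338$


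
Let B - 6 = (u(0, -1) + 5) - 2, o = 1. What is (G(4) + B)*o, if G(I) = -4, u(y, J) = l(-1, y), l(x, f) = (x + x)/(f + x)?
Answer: 7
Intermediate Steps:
l(x, f) = 2*x/(f + x) (l(x, f) = (2*x)/(f + x) = 2*x/(f + x))
u(y, J) = -2/(-1 + y) (u(y, J) = 2*(-1)/(y - 1) = 2*(-1)/(-1 + y) = -2/(-1 + y))
B = 11 (B = 6 + ((-2/(-1 + 0) + 5) - 2) = 6 + ((-2/(-1) + 5) - 2) = 6 + ((-2*(-1) + 5) - 2) = 6 + ((2 + 5) - 2) = 6 + (7 - 2) = 6 + 5 = 11)
(G(4) + B)*o = (-4 + 11)*1 = 7*1 = 7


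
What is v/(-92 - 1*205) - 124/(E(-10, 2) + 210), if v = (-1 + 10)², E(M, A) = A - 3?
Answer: -181/209 ≈ -0.86603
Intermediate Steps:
E(M, A) = -3 + A
v = 81 (v = 9² = 81)
v/(-92 - 1*205) - 124/(E(-10, 2) + 210) = 81/(-92 - 1*205) - 124/((-3 + 2) + 210) = 81/(-92 - 205) - 124/(-1 + 210) = 81/(-297) - 124/209 = 81*(-1/297) - 124*1/209 = -3/11 - 124/209 = -181/209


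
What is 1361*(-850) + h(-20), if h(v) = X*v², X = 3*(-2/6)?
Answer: -1157250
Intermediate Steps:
X = -1 (X = 3*(-2*⅙) = 3*(-⅓) = -1)
h(v) = -v²
1361*(-850) + h(-20) = 1361*(-850) - 1*(-20)² = -1156850 - 1*400 = -1156850 - 400 = -1157250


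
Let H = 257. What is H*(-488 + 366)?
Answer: -31354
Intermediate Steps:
H*(-488 + 366) = 257*(-488 + 366) = 257*(-122) = -31354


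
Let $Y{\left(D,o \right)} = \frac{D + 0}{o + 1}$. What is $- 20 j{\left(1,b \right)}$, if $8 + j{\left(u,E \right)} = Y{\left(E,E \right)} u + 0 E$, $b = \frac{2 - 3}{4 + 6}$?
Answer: $\frac{1460}{9} \approx 162.22$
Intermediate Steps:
$Y{\left(D,o \right)} = \frac{D}{1 + o}$
$b = - \frac{1}{10} \approx -0.1$
$j{\left(u,E \right)} = -8 + \frac{E u}{1 + E}$ ($j{\left(u,E \right)} = -8 + \left(\frac{E}{1 + E} u + 0 E\right) = -8 + \left(\frac{E u}{1 + E} + 0\right) = -8 + \frac{E u}{1 + E}$)
$- 20 j{\left(1,b \right)} = - 20 \frac{-8 - - \frac{4}{5} - \frac{1}{10}}{1 - \frac{1}{10}} = - 20 \frac{-8 + \frac{4}{5} - \frac{1}{10}}{\frac{9}{10}} = - 20 \cdot \frac{10}{9} \left(- \frac{73}{10}\right) = \left(-20\right) \left(- \frac{73}{9}\right) = \frac{1460}{9}$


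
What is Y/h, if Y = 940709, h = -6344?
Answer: -940709/6344 ≈ -148.28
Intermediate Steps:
Y/h = 940709/(-6344) = 940709*(-1/6344) = -940709/6344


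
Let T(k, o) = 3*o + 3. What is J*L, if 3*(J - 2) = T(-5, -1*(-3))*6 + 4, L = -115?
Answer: -9430/3 ≈ -3143.3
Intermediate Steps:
T(k, o) = 3 + 3*o
J = 82/3 (J = 2 + ((3 + 3*(-1*(-3)))*6 + 4)/3 = 2 + ((3 + 3*3)*6 + 4)/3 = 2 + ((3 + 9)*6 + 4)/3 = 2 + (12*6 + 4)/3 = 2 + (72 + 4)/3 = 2 + (⅓)*76 = 2 + 76/3 = 82/3 ≈ 27.333)
J*L = (82/3)*(-115) = -9430/3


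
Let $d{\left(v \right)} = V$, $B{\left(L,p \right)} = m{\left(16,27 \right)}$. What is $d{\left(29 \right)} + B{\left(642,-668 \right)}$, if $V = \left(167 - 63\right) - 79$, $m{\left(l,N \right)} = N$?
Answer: $52$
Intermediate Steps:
$B{\left(L,p \right)} = 27$
$V = 25$ ($V = \left(167 - 63\right) - 79 = 104 - 79 = 25$)
$d{\left(v \right)} = 25$
$d{\left(29 \right)} + B{\left(642,-668 \right)} = 25 + 27 = 52$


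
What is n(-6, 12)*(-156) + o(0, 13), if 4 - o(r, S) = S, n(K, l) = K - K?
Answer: -9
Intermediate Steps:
n(K, l) = 0
o(r, S) = 4 - S
n(-6, 12)*(-156) + o(0, 13) = 0*(-156) + (4 - 1*13) = 0 + (4 - 13) = 0 - 9 = -9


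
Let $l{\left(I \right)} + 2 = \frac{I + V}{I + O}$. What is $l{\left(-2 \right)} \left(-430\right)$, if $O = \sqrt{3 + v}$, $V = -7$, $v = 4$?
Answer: $3440 + 1290 \sqrt{7} \approx 6853.0$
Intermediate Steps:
$O = \sqrt{7}$ ($O = \sqrt{3 + 4} = \sqrt{7} \approx 2.6458$)
$l{\left(I \right)} = -2 + \frac{-7 + I}{I + \sqrt{7}}$ ($l{\left(I \right)} = -2 + \frac{I - 7}{I + \sqrt{7}} = -2 + \frac{-7 + I}{I + \sqrt{7}}$)
$l{\left(-2 \right)} \left(-430\right) = \frac{-7 - -2 - 2 \sqrt{7}}{-2 + \sqrt{7}} \left(-430\right) = \frac{-7 + 2 - 2 \sqrt{7}}{-2 + \sqrt{7}} \left(-430\right) = \frac{-5 - 2 \sqrt{7}}{-2 + \sqrt{7}} \left(-430\right) = - \frac{430 \left(-5 - 2 \sqrt{7}\right)}{-2 + \sqrt{7}}$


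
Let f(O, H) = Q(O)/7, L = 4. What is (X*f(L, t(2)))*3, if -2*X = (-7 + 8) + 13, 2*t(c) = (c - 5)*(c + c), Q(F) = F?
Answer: -12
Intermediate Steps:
t(c) = c*(-5 + c) (t(c) = ((c - 5)*(c + c))/2 = ((-5 + c)*(2*c))/2 = (2*c*(-5 + c))/2 = c*(-5 + c))
f(O, H) = O/7
X = -7 (X = -((-7 + 8) + 13)/2 = -(1 + 13)/2 = -½*14 = -7)
(X*f(L, t(2)))*3 = -4*3 = -12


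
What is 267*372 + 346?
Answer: 99670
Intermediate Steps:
267*372 + 346 = 99324 + 346 = 99670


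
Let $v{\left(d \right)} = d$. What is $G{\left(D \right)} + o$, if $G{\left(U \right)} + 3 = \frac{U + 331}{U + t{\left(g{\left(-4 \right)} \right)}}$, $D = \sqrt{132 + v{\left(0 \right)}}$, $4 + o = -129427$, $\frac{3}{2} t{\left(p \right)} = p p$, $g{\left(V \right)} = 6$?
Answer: $- \frac{4788407}{37} - \frac{307 \sqrt{33}}{222} \approx -1.2942 \cdot 10^{5}$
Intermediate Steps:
$t{\left(p \right)} = \frac{2 p^{2}}{3}$ ($t{\left(p \right)} = \frac{2 p p}{3} = \frac{2 p^{2}}{3}$)
$o = -129431$ ($o = -4 - 129427 = -129431$)
$D = 2 \sqrt{33}$ ($D = \sqrt{132 + 0} = \sqrt{132} = 2 \sqrt{33} \approx 11.489$)
$G{\left(U \right)} = -3 + \frac{331 + U}{24 + U}$ ($G{\left(U \right)} = -3 + \frac{U + 331}{U + \frac{2 \cdot 6^{2}}{3}} = -3 + \frac{331 + U}{U + \frac{2}{3} \cdot 36} = -3 + \frac{331 + U}{U + 24} = -3 + \frac{331 + U}{24 + U}$)
$G{\left(D \right)} + o = \frac{259 - 2 \cdot 2 \sqrt{33}}{24 + 2 \sqrt{33}} - 129431 = \frac{259 - 4 \sqrt{33}}{24 + 2 \sqrt{33}} - 129431 = -129431 + \frac{259 - 4 \sqrt{33}}{24 + 2 \sqrt{33}}$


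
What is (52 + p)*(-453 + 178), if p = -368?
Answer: 86900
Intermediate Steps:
(52 + p)*(-453 + 178) = (52 - 368)*(-453 + 178) = -316*(-275) = 86900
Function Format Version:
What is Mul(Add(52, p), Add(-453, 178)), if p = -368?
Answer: 86900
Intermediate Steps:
Mul(Add(52, p), Add(-453, 178)) = Mul(Add(52, -368), Add(-453, 178)) = Mul(-316, -275) = 86900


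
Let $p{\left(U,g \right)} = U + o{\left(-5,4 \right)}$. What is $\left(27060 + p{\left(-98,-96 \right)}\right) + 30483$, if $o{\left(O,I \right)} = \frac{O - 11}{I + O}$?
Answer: $57461$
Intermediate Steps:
$o{\left(O,I \right)} = \frac{-11 + O}{I + O}$
$p{\left(U,g \right)} = 16 + U$ ($p{\left(U,g \right)} = U + \frac{-11 - 5}{4 - 5} = U + \frac{1}{-1} \left(-16\right) = U - -16 = U + 16 = 16 + U$)
$\left(27060 + p{\left(-98,-96 \right)}\right) + 30483 = \left(27060 + \left(16 - 98\right)\right) + 30483 = \left(27060 - 82\right) + 30483 = 26978 + 30483 = 57461$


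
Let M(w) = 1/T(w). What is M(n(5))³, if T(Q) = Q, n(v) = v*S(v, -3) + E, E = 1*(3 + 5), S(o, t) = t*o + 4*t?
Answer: -1/2048383 ≈ -4.8819e-7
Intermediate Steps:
S(o, t) = 4*t + o*t (S(o, t) = o*t + 4*t = 4*t + o*t)
E = 8 (E = 1*8 = 8)
n(v) = 8 + v*(-12 - 3*v) (n(v) = v*(-3*(4 + v)) + 8 = v*(-12 - 3*v) + 8 = 8 + v*(-12 - 3*v))
M(w) = 1/w
M(n(5))³ = (1/(8 - 3*5*(4 + 5)))³ = (1/(8 - 3*5*9))³ = (1/(8 - 135))³ = (1/(-127))³ = (-1/127)³ = -1/2048383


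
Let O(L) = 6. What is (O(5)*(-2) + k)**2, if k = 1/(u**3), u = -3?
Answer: 105625/729 ≈ 144.89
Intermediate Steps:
k = -1/27 (k = 1/((-3)**3) = 1/(-27) = -1/27 ≈ -0.037037)
(O(5)*(-2) + k)**2 = (6*(-2) - 1/27)**2 = (-12 - 1/27)**2 = (-325/27)**2 = 105625/729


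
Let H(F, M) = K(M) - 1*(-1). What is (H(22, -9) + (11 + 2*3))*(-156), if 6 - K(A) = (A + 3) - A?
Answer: -3276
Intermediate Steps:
K(A) = 3 (K(A) = 6 - ((A + 3) - A) = 6 - ((3 + A) - A) = 6 - 1*3 = 6 - 3 = 3)
H(F, M) = 4 (H(F, M) = 3 - 1*(-1) = 3 + 1 = 4)
(H(22, -9) + (11 + 2*3))*(-156) = (4 + (11 + 2*3))*(-156) = (4 + (11 + 6))*(-156) = (4 + 17)*(-156) = 21*(-156) = -3276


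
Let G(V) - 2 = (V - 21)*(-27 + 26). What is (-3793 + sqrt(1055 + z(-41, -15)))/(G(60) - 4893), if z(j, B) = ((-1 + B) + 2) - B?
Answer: 3793/4930 - 2*sqrt(66)/2465 ≈ 0.76278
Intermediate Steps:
z(j, B) = 1 (z(j, B) = (1 + B) - B = 1)
G(V) = 23 - V (G(V) = 2 + (V - 21)*(-27 + 26) = 2 + (-21 + V)*(-1) = 2 + (21 - V) = 23 - V)
(-3793 + sqrt(1055 + z(-41, -15)))/(G(60) - 4893) = (-3793 + sqrt(1055 + 1))/((23 - 1*60) - 4893) = (-3793 + sqrt(1056))/((23 - 60) - 4893) = (-3793 + 4*sqrt(66))/(-37 - 4893) = (-3793 + 4*sqrt(66))/(-4930) = (-3793 + 4*sqrt(66))*(-1/4930) = 3793/4930 - 2*sqrt(66)/2465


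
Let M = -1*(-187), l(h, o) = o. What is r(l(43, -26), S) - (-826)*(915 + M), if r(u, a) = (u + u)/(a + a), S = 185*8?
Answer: 673586467/740 ≈ 9.1025e+5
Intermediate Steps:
M = 187
S = 1480
r(u, a) = u/a (r(u, a) = (2*u)/((2*a)) = (2*u)*(1/(2*a)) = u/a)
r(l(43, -26), S) - (-826)*(915 + M) = -26/1480 - (-826)*(915 + 187) = -26*1/1480 - (-826)*1102 = -13/740 - 1*(-910252) = -13/740 + 910252 = 673586467/740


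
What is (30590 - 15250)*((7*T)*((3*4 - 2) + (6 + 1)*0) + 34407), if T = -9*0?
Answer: 527803380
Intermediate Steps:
T = 0
(30590 - 15250)*((7*T)*((3*4 - 2) + (6 + 1)*0) + 34407) = (30590 - 15250)*((7*0)*((3*4 - 2) + (6 + 1)*0) + 34407) = 15340*(0*((12 - 2) + 7*0) + 34407) = 15340*(0*(10 + 0) + 34407) = 15340*(0*10 + 34407) = 15340*(0 + 34407) = 15340*34407 = 527803380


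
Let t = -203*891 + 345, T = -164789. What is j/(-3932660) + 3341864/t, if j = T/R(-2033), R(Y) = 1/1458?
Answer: 472369825139/11093050695 ≈ 42.583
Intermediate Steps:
R(Y) = 1/1458
t = -180528 (t = -180873 + 345 = -180528)
j = -240262362 (j = -164789/1/1458 = -164789*1458 = -240262362)
j/(-3932660) + 3341864/t = -240262362/(-3932660) + 3341864/(-180528) = -240262362*(-1/3932660) + 3341864*(-1/180528) = 120131181/1966330 - 417733/22566 = 472369825139/11093050695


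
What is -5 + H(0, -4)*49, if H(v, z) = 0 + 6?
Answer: 289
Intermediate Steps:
H(v, z) = 6
-5 + H(0, -4)*49 = -5 + 6*49 = -5 + 294 = 289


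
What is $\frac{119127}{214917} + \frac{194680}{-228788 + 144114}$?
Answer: $- \frac{5292180327}{3032980343} \approx -1.7449$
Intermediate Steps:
$\frac{119127}{214917} + \frac{194680}{-228788 + 144114} = 119127 \cdot \frac{1}{214917} + \frac{194680}{-84674} = \frac{39709}{71639} + 194680 \left(- \frac{1}{84674}\right) = \frac{39709}{71639} - \frac{97340}{42337} = - \frac{5292180327}{3032980343}$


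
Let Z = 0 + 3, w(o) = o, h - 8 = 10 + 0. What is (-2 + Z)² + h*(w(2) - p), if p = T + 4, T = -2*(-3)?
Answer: -143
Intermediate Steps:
h = 18 (h = 8 + (10 + 0) = 8 + 10 = 18)
T = 6
p = 10 (p = 6 + 4 = 10)
Z = 3
(-2 + Z)² + h*(w(2) - p) = (-2 + 3)² + 18*(2 - 1*10) = 1² + 18*(2 - 10) = 1 + 18*(-8) = 1 - 144 = -143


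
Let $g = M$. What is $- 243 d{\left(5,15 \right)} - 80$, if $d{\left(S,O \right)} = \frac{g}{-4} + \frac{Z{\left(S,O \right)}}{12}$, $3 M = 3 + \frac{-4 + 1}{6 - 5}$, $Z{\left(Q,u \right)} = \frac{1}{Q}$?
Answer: $- \frac{1681}{20} \approx -84.05$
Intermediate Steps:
$M = 0$ ($M = \frac{3 + \frac{-4 + 1}{6 - 5}}{3} = \frac{3 - \frac{3}{1}}{3} = \frac{3 - 3}{3} = \frac{1}{3} \cdot 0 = 0$)
$g = 0$
$d{\left(S,O \right)} = \frac{1}{12 S}$ ($d{\left(S,O \right)} = \frac{0}{-4} + \frac{1}{S 12} = 0 \left(- \frac{1}{4}\right) + \frac{1}{S} \frac{1}{12} = 0 + \frac{1}{12 S} = \frac{1}{12 S}$)
$- 243 d{\left(5,15 \right)} - 80 = - 243 \frac{1}{12 \cdot 5} - 80 = - 243 \cdot \frac{1}{12} \cdot \frac{1}{5} - 80 = \left(-243\right) \frac{1}{60} - 80 = - \frac{81}{20} - 80 = - \frac{1681}{20}$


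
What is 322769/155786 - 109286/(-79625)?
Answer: 42725710421/12404460250 ≈ 3.4444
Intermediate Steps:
322769/155786 - 109286/(-79625) = 322769*(1/155786) - 109286*(-1/79625) = 322769/155786 + 109286/79625 = 42725710421/12404460250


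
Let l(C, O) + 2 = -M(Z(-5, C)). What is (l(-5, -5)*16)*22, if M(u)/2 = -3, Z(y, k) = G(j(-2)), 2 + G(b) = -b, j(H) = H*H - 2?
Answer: 1408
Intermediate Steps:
j(H) = -2 + H² (j(H) = H² - 2 = -2 + H²)
G(b) = -2 - b
Z(y, k) = -4 (Z(y, k) = -2 - (-2 + (-2)²) = -2 - (-2 + 4) = -2 - 1*2 = -2 - 2 = -4)
M(u) = -6 (M(u) = 2*(-3) = -6)
l(C, O) = 4 (l(C, O) = -2 - 1*(-6) = -2 + 6 = 4)
(l(-5, -5)*16)*22 = (4*16)*22 = 64*22 = 1408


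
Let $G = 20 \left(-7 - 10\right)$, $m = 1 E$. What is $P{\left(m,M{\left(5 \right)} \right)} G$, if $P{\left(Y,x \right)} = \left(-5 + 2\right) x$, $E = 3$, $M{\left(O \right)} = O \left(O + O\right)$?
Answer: $51000$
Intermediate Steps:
$M{\left(O \right)} = 2 O^{2}$ ($M{\left(O \right)} = O 2 O = 2 O^{2}$)
$m = 3$ ($m = 1 \cdot 3 = 3$)
$G = -340$ ($G = 20 \left(-17\right) = -340$)
$P{\left(Y,x \right)} = - 3 x$
$P{\left(m,M{\left(5 \right)} \right)} G = - 3 \cdot 2 \cdot 5^{2} \left(-340\right) = - 3 \cdot 2 \cdot 25 \left(-340\right) = \left(-3\right) 50 \left(-340\right) = \left(-150\right) \left(-340\right) = 51000$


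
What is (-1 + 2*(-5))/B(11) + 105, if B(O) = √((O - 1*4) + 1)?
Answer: 105 - 11*√2/4 ≈ 101.11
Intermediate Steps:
B(O) = √(-3 + O) (B(O) = √((O - 4) + 1) = √((-4 + O) + 1) = √(-3 + O))
(-1 + 2*(-5))/B(11) + 105 = (-1 + 2*(-5))/(√(-3 + 11)) + 105 = (-1 - 10)/(√8) + 105 = -11/(2*√2) + 105 = (√2/4)*(-11) + 105 = -11*√2/4 + 105 = 105 - 11*√2/4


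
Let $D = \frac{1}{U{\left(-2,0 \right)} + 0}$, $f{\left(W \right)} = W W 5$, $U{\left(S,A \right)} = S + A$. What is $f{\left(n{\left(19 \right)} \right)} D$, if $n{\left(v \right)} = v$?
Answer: $- \frac{1805}{2} \approx -902.5$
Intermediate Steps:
$U{\left(S,A \right)} = A + S$
$f{\left(W \right)} = 5 W^{2}$ ($f{\left(W \right)} = W^{2} \cdot 5 = 5 W^{2}$)
$D = - \frac{1}{2}$ ($D = \frac{1}{\left(0 - 2\right) + 0} = \frac{1}{-2 + 0} = \frac{1}{-2} = - \frac{1}{2} \approx -0.5$)
$f{\left(n{\left(19 \right)} \right)} D = 5 \cdot 19^{2} \left(- \frac{1}{2}\right) = 5 \cdot 361 \left(- \frac{1}{2}\right) = 1805 \left(- \frac{1}{2}\right) = - \frac{1805}{2}$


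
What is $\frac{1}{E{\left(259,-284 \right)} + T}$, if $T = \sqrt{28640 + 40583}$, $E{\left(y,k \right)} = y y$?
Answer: $\frac{9583}{642827334} - \frac{\sqrt{69223}}{4499791338} \approx 1.4849 \cdot 10^{-5}$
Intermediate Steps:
$E{\left(y,k \right)} = y^{2}$
$T = \sqrt{69223} \approx 263.1$
$\frac{1}{E{\left(259,-284 \right)} + T} = \frac{1}{259^{2} + \sqrt{69223}} = \frac{1}{67081 + \sqrt{69223}}$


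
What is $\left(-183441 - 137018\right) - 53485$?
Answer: $-373944$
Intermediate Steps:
$\left(-183441 - 137018\right) - 53485 = -320459 - 53485 = -373944$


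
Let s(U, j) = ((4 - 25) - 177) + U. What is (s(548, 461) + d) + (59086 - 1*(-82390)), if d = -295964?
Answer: -154138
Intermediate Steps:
s(U, j) = -198 + U (s(U, j) = (-21 - 177) + U = -198 + U)
(s(548, 461) + d) + (59086 - 1*(-82390)) = ((-198 + 548) - 295964) + (59086 - 1*(-82390)) = (350 - 295964) + (59086 + 82390) = -295614 + 141476 = -154138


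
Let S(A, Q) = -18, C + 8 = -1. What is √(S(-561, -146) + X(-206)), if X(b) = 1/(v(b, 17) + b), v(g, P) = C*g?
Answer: I*√3055289/412 ≈ 4.2426*I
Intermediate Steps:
C = -9 (C = -8 - 1 = -9)
v(g, P) = -9*g
X(b) = -1/(8*b) (X(b) = 1/(-9*b + b) = 1/(-8*b) = -1/(8*b))
√(S(-561, -146) + X(-206)) = √(-18 - ⅛/(-206)) = √(-18 - ⅛*(-1/206)) = √(-18 + 1/1648) = √(-29663/1648) = I*√3055289/412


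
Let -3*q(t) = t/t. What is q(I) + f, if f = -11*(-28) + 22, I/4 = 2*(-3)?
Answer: 989/3 ≈ 329.67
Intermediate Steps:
I = -24 (I = 4*(2*(-3)) = 4*(-6) = -24)
f = 330 (f = 308 + 22 = 330)
q(t) = -⅓ (q(t) = -t/(3*t) = -⅓*1 = -⅓)
q(I) + f = -⅓ + 330 = 989/3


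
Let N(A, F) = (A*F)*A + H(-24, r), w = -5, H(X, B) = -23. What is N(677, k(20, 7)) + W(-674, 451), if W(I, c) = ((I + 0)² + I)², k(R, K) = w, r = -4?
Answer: 205752482736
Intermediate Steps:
k(R, K) = -5
W(I, c) = (I + I²)² (W(I, c) = (I² + I)² = (I + I²)²)
N(A, F) = -23 + F*A² (N(A, F) = (A*F)*A - 23 = F*A² - 23 = -23 + F*A²)
N(677, k(20, 7)) + W(-674, 451) = (-23 - 5*677²) + (-674)²*(1 - 674)² = (-23 - 5*458329) + 454276*(-673)² = (-23 - 2291645) + 454276*452929 = -2291668 + 205754774404 = 205752482736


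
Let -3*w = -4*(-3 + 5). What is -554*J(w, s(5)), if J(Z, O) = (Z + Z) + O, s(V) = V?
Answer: -17174/3 ≈ -5724.7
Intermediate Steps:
w = 8/3 (w = -(-4)*(-3 + 5)/3 = -(-4)*2/3 = -⅓*(-8) = 8/3 ≈ 2.6667)
J(Z, O) = O + 2*Z (J(Z, O) = 2*Z + O = O + 2*Z)
-554*J(w, s(5)) = -554*(5 + 2*(8/3)) = -554*(5 + 16/3) = -554*31/3 = -17174/3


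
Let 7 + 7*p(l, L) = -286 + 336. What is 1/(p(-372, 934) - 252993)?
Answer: -7/1770908 ≈ -3.9528e-6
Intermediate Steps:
p(l, L) = 43/7 (p(l, L) = -1 + (-286 + 336)/7 = -1 + (1/7)*50 = -1 + 50/7 = 43/7)
1/(p(-372, 934) - 252993) = 1/(43/7 - 252993) = 1/(-1770908/7) = -7/1770908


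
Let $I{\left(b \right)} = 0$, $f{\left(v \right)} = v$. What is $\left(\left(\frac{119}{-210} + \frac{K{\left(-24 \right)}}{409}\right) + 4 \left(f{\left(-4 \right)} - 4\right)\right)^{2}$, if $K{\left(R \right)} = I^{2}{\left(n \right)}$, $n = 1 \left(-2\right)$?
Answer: $\frac{954529}{900} \approx 1060.6$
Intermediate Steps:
$n = -2$
$K{\left(R \right)} = 0$ ($K{\left(R \right)} = 0^{2} = 0$)
$\left(\left(\frac{119}{-210} + \frac{K{\left(-24 \right)}}{409}\right) + 4 \left(f{\left(-4 \right)} - 4\right)\right)^{2} = \left(\left(\frac{119}{-210} + \frac{0}{409}\right) + 4 \left(-4 - 4\right)\right)^{2} = \left(\left(119 \left(- \frac{1}{210}\right) + 0 \cdot \frac{1}{409}\right) + 4 \left(-8\right)\right)^{2} = \left(\left(- \frac{17}{30} + 0\right) - 32\right)^{2} = \left(- \frac{17}{30} - 32\right)^{2} = \left(- \frac{977}{30}\right)^{2} = \frac{954529}{900}$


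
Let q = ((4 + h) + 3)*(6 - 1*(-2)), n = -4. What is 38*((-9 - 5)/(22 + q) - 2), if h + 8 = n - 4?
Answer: -1634/25 ≈ -65.360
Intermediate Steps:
h = -16 (h = -8 + (-4 - 4) = -8 - 8 = -16)
q = -72 (q = ((4 - 16) + 3)*(6 - 1*(-2)) = (-12 + 3)*(6 + 2) = -9*8 = -72)
38*((-9 - 5)/(22 + q) - 2) = 38*((-9 - 5)/(22 - 72) - 2) = 38*(-14/(-50) - 2) = 38*(-14*(-1/50) - 2) = 38*(7/25 - 2) = 38*(-43/25) = -1634/25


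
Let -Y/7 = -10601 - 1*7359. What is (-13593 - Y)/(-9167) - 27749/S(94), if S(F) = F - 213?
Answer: 270953330/1090873 ≈ 248.38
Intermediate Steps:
S(F) = -213 + F
Y = 125720 (Y = -7*(-10601 - 1*7359) = -7*(-10601 - 7359) = -7*(-17960) = 125720)
(-13593 - Y)/(-9167) - 27749/S(94) = (-13593 - 1*125720)/(-9167) - 27749/(-213 + 94) = (-13593 - 125720)*(-1/9167) - 27749/(-119) = -139313*(-1/9167) - 27749*(-1/119) = 139313/9167 + 27749/119 = 270953330/1090873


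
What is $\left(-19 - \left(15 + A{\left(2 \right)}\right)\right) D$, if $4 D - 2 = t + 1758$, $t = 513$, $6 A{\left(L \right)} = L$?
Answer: $- \frac{234119}{12} \approx -19510.0$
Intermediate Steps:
$A{\left(L \right)} = \frac{L}{6}$
$D = \frac{2273}{4}$ ($D = \frac{1}{2} + \frac{513 + 1758}{4} = \frac{1}{2} + \frac{1}{4} \cdot 2271 = \frac{1}{2} + \frac{2271}{4} = \frac{2273}{4} \approx 568.25$)
$\left(-19 - \left(15 + A{\left(2 \right)}\right)\right) D = \left(-19 - \left(15 + \frac{1}{6} \cdot 2\right)\right) \frac{2273}{4} = \left(-19 - \frac{46}{3}\right) \frac{2273}{4} = \left(- \frac{103}{3}\right) \frac{2273}{4} = - \frac{234119}{12}$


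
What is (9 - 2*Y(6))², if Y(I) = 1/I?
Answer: 676/9 ≈ 75.111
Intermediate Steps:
(9 - 2*Y(6))² = (9 - 2/6)² = (9 - 2*⅙)² = (9 - ⅓)² = (26/3)² = 676/9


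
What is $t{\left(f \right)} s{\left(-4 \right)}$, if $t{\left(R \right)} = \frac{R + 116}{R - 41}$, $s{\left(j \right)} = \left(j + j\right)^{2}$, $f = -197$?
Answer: $\frac{2592}{119} \approx 21.782$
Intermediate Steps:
$s{\left(j \right)} = 4 j^{2}$ ($s{\left(j \right)} = \left(2 j\right)^{2} = 4 j^{2}$)
$t{\left(R \right)} = \frac{116 + R}{-41 + R}$
$t{\left(f \right)} s{\left(-4 \right)} = \frac{116 - 197}{-41 - 197} \cdot 4 \left(-4\right)^{2} = \frac{1}{-238} \left(-81\right) 4 \cdot 16 = \left(- \frac{1}{238}\right) \left(-81\right) 64 = \frac{81}{238} \cdot 64 = \frac{2592}{119}$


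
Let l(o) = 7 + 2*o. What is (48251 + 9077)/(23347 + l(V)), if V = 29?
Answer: 14332/5853 ≈ 2.4487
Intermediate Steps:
(48251 + 9077)/(23347 + l(V)) = (48251 + 9077)/(23347 + (7 + 2*29)) = 57328/(23347 + (7 + 58)) = 57328/(23347 + 65) = 57328/23412 = 57328*(1/23412) = 14332/5853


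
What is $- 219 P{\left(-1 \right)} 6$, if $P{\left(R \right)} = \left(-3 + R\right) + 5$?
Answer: $-1314$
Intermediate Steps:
$P{\left(R \right)} = 2 + R$
$- 219 P{\left(-1 \right)} 6 = - 219 \left(2 - 1\right) 6 = - 219 \cdot 1 \cdot 6 = \left(-219\right) 6 = -1314$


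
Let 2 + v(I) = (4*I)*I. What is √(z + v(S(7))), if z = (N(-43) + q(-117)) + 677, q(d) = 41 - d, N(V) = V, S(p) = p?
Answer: √986 ≈ 31.401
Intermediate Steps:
v(I) = -2 + 4*I² (v(I) = -2 + (4*I)*I = -2 + 4*I²)
z = 792 (z = (-43 + (41 - 1*(-117))) + 677 = (-43 + (41 + 117)) + 677 = (-43 + 158) + 677 = 115 + 677 = 792)
√(z + v(S(7))) = √(792 + (-2 + 4*7²)) = √(792 + (-2 + 4*49)) = √(792 + (-2 + 196)) = √(792 + 194) = √986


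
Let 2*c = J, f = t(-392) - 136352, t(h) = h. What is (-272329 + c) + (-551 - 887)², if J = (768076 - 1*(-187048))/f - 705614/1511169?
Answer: 185515181815631827/103321646868 ≈ 1.7955e+6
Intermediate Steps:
f = -136744 (f = -392 - 136352 = -136744)
J = -384960565193/51660823434 (J = (768076 - 1*(-187048))/(-136744) - 705614/1511169 = (768076 + 187048)*(-1/136744) - 705614*1/1511169 = 955124*(-1/136744) - 705614/1511169 = -238781/34186 - 705614/1511169 = -384960565193/51660823434 ≈ -7.4517)
c = -384960565193/103321646868 (c = (½)*(-384960565193/51660823434) = -384960565193/103321646868 ≈ -3.7258)
(-272329 + c) + (-551 - 887)² = (-272329 - 384960565193/103321646868) + (-551 - 887)² = -28137865730480765/103321646868 + (-1438)² = -28137865730480765/103321646868 + 2067844 = 185515181815631827/103321646868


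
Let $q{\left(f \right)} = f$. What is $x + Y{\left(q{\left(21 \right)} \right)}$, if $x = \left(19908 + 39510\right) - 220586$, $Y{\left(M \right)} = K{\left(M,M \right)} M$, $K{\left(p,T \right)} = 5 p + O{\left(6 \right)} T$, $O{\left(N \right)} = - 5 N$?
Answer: $-172193$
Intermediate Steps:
$K{\left(p,T \right)} = - 30 T + 5 p$ ($K{\left(p,T \right)} = 5 p + \left(-5\right) 6 T = 5 p - 30 T = - 30 T + 5 p$)
$Y{\left(M \right)} = - 25 M^{2}$ ($Y{\left(M \right)} = \left(- 30 M + 5 M\right) M = - 25 M M = - 25 M^{2}$)
$x = -161168$ ($x = 59418 - 220586 = -161168$)
$x + Y{\left(q{\left(21 \right)} \right)} = -161168 - 25 \cdot 21^{2} = -161168 - 11025 = -172193$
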